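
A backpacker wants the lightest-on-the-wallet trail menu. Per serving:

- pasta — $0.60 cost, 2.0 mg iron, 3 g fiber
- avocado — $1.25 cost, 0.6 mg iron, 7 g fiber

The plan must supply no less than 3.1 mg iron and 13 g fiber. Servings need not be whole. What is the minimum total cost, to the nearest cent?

$2.39

The cheapest plan sits at a corner of the feasible region — with two constraints it uses at most two foods.
pasta only: max(3.1/2.0, 13/3) = 4.333 servings → $2.60.
avocado only: max(3.1/0.6, 13/7) = 5.167 servings → $6.46.
pasta + avocado with both tight: 1.139 servings and 1.369 servings → $2.39.
So the least-cost plan costs $2.39.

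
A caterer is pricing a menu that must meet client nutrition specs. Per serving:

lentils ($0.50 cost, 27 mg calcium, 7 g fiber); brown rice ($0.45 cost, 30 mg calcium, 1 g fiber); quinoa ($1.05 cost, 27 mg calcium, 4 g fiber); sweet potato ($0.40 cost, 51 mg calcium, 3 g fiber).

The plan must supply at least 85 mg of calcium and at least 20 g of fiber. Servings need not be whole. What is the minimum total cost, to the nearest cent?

$1.47

Compare the cost at each extreme point of the feasible region.
lentils only: max(85/27, 20/7) = 3.148 servings → $1.57.
brown rice only: max(85/30, 20/1) = 20 servings → $9.00.
quinoa only: max(85/27, 20/4) = 5 servings → $5.25.
sweet potato only: max(85/51, 20/3) = 6.667 servings → $2.67.
lentils + brown rice with both tight: 2.814 servings and 0.3005 servings → $1.54.
lentils + quinoa with both tight: 2.469 servings and 0.679 servings → $1.95.
lentils + sweet potato with both tight: 2.772 servings and 0.1993 servings → $1.47.
brown rice + quinoa: the both-tight solution has a negative serving — not a feasible corner.
brown rice + sweet potato with both targets exact would need a negative amount; discard.
quinoa + sweet potato: intersection lies outside the first quadrant.
So the least-cost plan costs $1.47.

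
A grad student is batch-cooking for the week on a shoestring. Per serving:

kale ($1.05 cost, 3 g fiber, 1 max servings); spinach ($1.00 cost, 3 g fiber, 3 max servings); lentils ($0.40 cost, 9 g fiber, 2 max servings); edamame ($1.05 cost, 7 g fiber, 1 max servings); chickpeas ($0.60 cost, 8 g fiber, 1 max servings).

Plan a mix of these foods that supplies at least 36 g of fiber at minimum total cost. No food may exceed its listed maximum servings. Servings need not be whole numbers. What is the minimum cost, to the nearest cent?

Cost per g of fiber: lentils $0.0444, chickpeas $0.0750, edamame $0.1500, spinach $0.3333, kale $0.3500.
Take 2 servings of lentils: +18.0 g fiber for $0.80 (total $0.80, still need 18.0 g).
Take 1 serving of chickpeas: +8.0 g fiber for $0.60 (total $1.40, still need 10.0 g).
Take 1 serving of edamame: +7.0 g fiber for $1.05 (total $2.45, still need 3.0 g).
Take 1 serving of spinach: +3.0 g fiber for $1.00 (total $3.45, still need 0.0 g).
Greedy by cheapest-per-g is optimal for a single linear constraint, so the minimum cost is $3.45.

$3.45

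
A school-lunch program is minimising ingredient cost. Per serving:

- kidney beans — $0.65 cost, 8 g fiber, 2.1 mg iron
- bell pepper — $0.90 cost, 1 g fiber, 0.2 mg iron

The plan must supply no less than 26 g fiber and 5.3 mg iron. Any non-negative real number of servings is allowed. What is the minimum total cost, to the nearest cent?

This is a tiny linear program; its minimum lies at a vertex of the feasible set. List the vertices and price them.
kidney beans only: max(26/8, 5.3/2.1) = 3.25 servings → $2.11.
bell pepper only: max(26/1, 5.3/0.2) = 26.5 servings → $23.85.
kidney beans + bell pepper with both tight: 0.2 servings and 24.4 servings → $22.09.
Cheapest feasible corner: $2.11.

$2.11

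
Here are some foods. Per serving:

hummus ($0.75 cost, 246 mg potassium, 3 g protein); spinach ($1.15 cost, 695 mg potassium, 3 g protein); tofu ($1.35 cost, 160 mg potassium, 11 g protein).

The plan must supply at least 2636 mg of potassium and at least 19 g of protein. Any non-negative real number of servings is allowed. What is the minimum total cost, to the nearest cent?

$5.16

For a min-cost LP with two ≥-constraints, a basic feasible solution has at most two positive variables.
hummus only: max(2636/246, 19/3) = 10.72 servings → $8.04.
spinach only: max(2636/695, 19/3) = 6.333 servings → $7.28.
tofu only: max(2636/160, 19/11) = 16.48 servings → $22.24.
hummus + spinach with both tight: 3.932 servings and 2.401 servings → $5.71.
hummus + tofu with both targets exact would need a negative amount; discard.
spinach + tofu with both tight: 3.623 servings and 0.7393 servings → $5.16.
Cheapest feasible corner: $5.16.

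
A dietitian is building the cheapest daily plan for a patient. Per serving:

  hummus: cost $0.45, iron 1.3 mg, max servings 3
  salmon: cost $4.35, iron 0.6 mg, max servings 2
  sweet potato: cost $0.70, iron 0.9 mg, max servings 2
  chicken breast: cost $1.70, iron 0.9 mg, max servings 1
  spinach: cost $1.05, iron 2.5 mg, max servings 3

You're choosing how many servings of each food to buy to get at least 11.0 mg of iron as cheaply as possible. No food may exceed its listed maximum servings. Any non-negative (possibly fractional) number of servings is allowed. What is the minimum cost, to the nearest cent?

$4.33

Cost per mg of iron: hummus $0.3462, spinach $0.4200, sweet potato $0.7778, chicken breast $1.8889, salmon $7.2500.
Take 3 servings of hummus: +3.9 mg iron for $1.35 (total $1.35, still need 7.1 mg).
Take 2.84 servings of spinach: +7.1 mg iron for $2.98 (total $4.33, still need 0.0 mg).
Greedy by cheapest-per-mg is optimal for a single linear constraint, so the minimum cost is $4.33.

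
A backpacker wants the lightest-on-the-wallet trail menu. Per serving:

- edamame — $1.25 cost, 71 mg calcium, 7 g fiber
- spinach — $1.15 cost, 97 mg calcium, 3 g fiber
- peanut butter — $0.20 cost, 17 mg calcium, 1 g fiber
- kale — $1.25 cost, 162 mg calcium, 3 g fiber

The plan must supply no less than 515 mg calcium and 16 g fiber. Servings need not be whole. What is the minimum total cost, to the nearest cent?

$4.62

edamame only: max(515/71, 16/7) = 7.254 servings → $9.07.
spinach only: max(515/97, 16/3) = 5.333 servings → $6.13.
peanut butter only: max(515/17, 16/1) = 30.29 servings → $6.06.
kale only: max(515/162, 16/3) = 5.333 servings → $6.67.
edamame + spinach with both tight: 0.01502 servings and 5.298 servings → $6.11.
edamame + peanut butter: the both-tight solution has a negative serving — not a feasible corner.
edamame + kale with both tight: 1.137 servings and 2.681 servings → $4.77.
spinach + peanut butter with both tight: 5.283 servings and 0.1522 servings → $6.11.
spinach + kale: the both-tight solution has a negative serving — not a feasible corner.
peanut butter + kale with both tight: 9.432 servings and 2.189 servings → $4.62.
So the least-cost plan costs $4.62.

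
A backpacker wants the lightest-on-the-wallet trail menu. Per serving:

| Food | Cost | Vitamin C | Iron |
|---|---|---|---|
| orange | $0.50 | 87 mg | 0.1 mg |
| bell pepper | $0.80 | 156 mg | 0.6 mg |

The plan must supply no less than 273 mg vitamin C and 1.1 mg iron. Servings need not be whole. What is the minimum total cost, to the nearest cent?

$1.47

Minimising a linear cost over {vitamin C ≥ 273, iron ≥ 1.1, servings ≥ 0} — the optimum is at a vertex, using one or two foods.
orange only: max(273/87, 1.1/0.1) = 11 servings → $5.50.
bell pepper only: max(273/156, 1.1/0.6) = 1.833 servings → $1.47.
orange + bell pepper with both targets exact would need a negative amount; discard.
The minimum over all feasible corners is $1.47.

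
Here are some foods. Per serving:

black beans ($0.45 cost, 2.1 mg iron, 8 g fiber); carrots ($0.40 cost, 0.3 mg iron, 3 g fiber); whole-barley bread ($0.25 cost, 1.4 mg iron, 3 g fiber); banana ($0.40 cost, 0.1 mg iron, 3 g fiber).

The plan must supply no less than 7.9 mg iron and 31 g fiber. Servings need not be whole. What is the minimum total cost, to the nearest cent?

$1.74

black beans only: max(7.9/2.1, 31/8) = 3.875 servings → $1.74.
carrots only: max(7.9/0.3, 31/3) = 26.33 servings → $10.53.
whole-barley bread only: max(7.9/1.4, 31/3) = 10.33 servings → $2.58.
banana only: max(7.9/0.1, 31/3) = 79 servings → $31.60.
black beans + carrots with both tight: 3.692 servings and 0.4872 servings → $1.86.
black beans + whole-barley bread with both targets exact would need a negative amount; discard.
black beans + banana with both tight: 3.745 servings and 0.3455 servings → $1.82.
carrots + whole-barley bread with both tight: 5.97 servings and 4.364 servings → $3.48.
carrots + banana: the both-tight solution has a negative serving — not a feasible corner.
whole-barley bread + banana with both tight: 5.282 servings and 5.051 servings → $3.34.
Cheapest feasible corner: $1.74.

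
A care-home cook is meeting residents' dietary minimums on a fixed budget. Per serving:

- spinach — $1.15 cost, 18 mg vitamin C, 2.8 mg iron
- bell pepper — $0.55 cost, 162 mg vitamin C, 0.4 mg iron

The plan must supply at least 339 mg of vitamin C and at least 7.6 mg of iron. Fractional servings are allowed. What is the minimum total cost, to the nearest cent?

A basic optimal solution has at most two foods positive. Try each food alone and each pair with both targets met exactly.
spinach only: max(339/18, 7.6/2.8) = 18.83 servings → $21.66.
bell pepper only: max(339/162, 7.6/0.4) = 19 servings → $10.45.
spinach + bell pepper with both tight: 2.454 servings and 1.82 servings → $3.82.
Cheapest feasible corner: $3.82.

$3.82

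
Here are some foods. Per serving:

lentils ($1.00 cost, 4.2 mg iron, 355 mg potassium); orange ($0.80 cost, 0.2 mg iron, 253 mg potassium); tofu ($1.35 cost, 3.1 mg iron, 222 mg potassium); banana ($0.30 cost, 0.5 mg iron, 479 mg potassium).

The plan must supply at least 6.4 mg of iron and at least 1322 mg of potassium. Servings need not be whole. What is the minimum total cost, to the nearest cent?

$1.85

Two binding constraints pin down two serving amounts, so the optimal mix uses at most two foods. The candidates are each food alone (scaled to the tighter of iron/potassium) and each pair with both constraints tight.
lentils only: max(6.4/4.2, 1322/355) = 3.724 servings → $3.72.
orange only: max(6.4/0.2, 1322/253) = 32 servings → $25.60.
tofu only: max(6.4/3.1, 1322/222) = 5.955 servings → $8.04.
banana only: max(6.4/0.5, 1322/479) = 12.8 servings → $3.84.
lentils + orange with both tight: 1.366 servings and 3.308 servings → $4.01.
lentils + tofu: intersection lies outside the first quadrant.
lentils + banana with both tight: 1.311 servings and 1.788 servings → $1.85.
orange + tofu with both tight: 3.619 servings and 1.831 servings → $5.37.
orange + banana: intersection lies outside the first quadrant.
tofu + banana with both tight: 1.75 servings and 1.949 servings → $2.95.
Cheapest feasible corner: $1.85.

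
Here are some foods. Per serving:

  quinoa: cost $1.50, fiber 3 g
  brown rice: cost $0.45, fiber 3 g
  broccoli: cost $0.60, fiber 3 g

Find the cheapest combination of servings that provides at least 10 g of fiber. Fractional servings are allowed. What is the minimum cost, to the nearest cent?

$1.50

Cost per g of fiber: brown rice $0.1500, broccoli $0.2000, quinoa $0.5000.
With no serving limits, use only brown rice: 10 g / 3 g = 3.333 servings × $0.45 = $1.50.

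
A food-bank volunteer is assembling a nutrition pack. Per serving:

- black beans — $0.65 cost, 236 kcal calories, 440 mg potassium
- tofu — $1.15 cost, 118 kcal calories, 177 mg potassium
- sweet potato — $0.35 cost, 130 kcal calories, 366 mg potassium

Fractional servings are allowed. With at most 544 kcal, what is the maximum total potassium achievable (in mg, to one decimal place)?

Potassium per kcal: sweet potato 2.815, black beans 1.864, tofu 1.5.
With no serving limits, spend the whole calories allowance on sweet potato: 544 kcal / 130 kcal × 366 mg = 1531.6 mg.

1531.6 mg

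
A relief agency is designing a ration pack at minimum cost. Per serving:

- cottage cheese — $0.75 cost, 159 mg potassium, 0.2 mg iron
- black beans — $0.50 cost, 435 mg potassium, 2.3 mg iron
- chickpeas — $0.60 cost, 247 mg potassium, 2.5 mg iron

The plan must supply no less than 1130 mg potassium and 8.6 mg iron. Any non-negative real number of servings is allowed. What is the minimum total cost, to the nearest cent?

$1.87

The cheapest plan sits at a corner of the feasible region — with two constraints it uses at most two foods.
cottage cheese only: max(1130/159, 8.6/0.2) = 43 servings → $32.25.
black beans only: max(1130/435, 8.6/2.3) = 3.739 servings → $1.87.
chickpeas only: max(1130/247, 8.6/2.5) = 4.575 servings → $2.74.
cottage cheese + black beans: the both-tight solution has a negative serving — not a feasible corner.
cottage cheese + chickpeas with both tight: 2.013 servings and 3.279 servings → $3.48.
black beans + chickpeas with both tight: 1.349 servings and 2.199 servings → $1.99.
The minimum over all feasible corners is $1.87.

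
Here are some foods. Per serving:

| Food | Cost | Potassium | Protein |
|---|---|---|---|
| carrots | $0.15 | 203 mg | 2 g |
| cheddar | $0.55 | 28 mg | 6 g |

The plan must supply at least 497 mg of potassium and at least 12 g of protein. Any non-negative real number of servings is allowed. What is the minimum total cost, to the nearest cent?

The cheapest plan sits at a corner of the feasible region — with two constraints it uses at most two foods.
carrots only: max(497/203, 12/2) = 6 servings → $0.90.
cheddar only: max(497/28, 12/6) = 17.75 servings → $9.76.
carrots + cheddar with both tight: 2.277 servings and 1.241 servings → $1.02.
The minimum over all feasible corners is $0.90.

$0.90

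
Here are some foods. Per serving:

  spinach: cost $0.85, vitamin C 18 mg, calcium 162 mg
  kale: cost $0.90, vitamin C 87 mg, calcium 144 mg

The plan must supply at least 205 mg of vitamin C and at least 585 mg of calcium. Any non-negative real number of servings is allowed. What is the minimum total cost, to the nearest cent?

$3.35

This is a tiny linear program; its minimum lies at a vertex of the feasible set. List the vertices and price them.
spinach only: max(205/18, 585/162) = 11.39 servings → $9.68.
kale only: max(205/87, 585/144) = 4.062 servings → $3.66.
spinach + kale with both tight: 1.858 servings and 1.972 servings → $3.35.
So the least-cost plan costs $3.35.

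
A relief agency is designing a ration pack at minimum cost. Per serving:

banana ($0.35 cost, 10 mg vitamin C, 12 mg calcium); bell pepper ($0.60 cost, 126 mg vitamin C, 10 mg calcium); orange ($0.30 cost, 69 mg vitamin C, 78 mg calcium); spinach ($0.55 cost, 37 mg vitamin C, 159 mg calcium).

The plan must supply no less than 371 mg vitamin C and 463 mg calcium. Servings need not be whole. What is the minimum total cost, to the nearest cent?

Two binding constraints pin down two serving amounts, so the optimal mix uses at most two foods. The candidates are each food alone (scaled to the tighter of vitamin C/calcium) and each pair with both constraints tight.
banana only: max(371/10, 463/12) = 38.58 servings → $13.50.
bell pepper only: max(371/126, 463/10) = 46.3 servings → $27.78.
orange only: max(371/69, 463/78) = 5.936 servings → $1.78.
spinach only: max(371/37, 463/159) = 10.03 servings → $5.51.
banana + bell pepper with both targets exact would need a negative amount; discard.
banana + orange: the both-tight solution has a negative serving — not a feasible corner.
banana + spinach with both tight: 36.53 servings and 0.1553 servings → $12.87.
bell pepper + orange: the both-tight solution has a negative serving — not a feasible corner.
bell pepper + spinach with both tight: 2.129 servings and 2.778 servings → $2.81.
orange + spinach with both tight: 5.177 servings and 0.3722 servings → $1.76.
So the least-cost plan costs $1.76.

$1.76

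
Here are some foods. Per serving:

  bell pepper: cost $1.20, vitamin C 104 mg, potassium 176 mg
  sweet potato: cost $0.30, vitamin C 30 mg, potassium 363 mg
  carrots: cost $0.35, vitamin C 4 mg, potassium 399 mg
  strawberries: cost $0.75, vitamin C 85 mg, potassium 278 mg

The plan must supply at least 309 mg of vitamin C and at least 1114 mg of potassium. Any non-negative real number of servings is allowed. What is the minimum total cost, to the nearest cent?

The cheapest plan sits at a corner of the feasible region — with two constraints it uses at most two foods.
bell pepper only: max(309/104, 1114/176) = 6.33 servings → $7.60.
sweet potato only: max(309/30, 1114/363) = 10.3 servings → $3.09.
carrots only: max(309/4, 1114/399) = 77.25 servings → $27.04.
strawberries only: max(309/85, 1114/278) = 4.007 servings → $3.01.
bell pepper + sweet potato with both tight: 2.425 servings and 1.893 servings → $3.48.
bell pepper + carrots with both tight: 2.913 servings and 1.507 servings → $4.02.
bell pepper + strawberries with both targets exact would need a negative amount; discard.
sweet potato + carrots: the both-tight solution has a negative serving — not a feasible corner.
sweet potato + strawberries with both tight: 0.3903 servings and 3.498 servings → $2.74.
carrots + strawberries with both tight: 0.2679 servings and 3.623 servings → $2.81.
The minimum over all feasible corners is $2.74.

$2.74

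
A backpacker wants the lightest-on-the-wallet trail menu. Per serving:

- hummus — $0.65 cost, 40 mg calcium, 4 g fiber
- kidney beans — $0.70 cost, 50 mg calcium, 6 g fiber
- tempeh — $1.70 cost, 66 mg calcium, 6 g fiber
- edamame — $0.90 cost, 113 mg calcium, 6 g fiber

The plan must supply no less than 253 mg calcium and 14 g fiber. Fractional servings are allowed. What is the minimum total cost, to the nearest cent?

$2.07

hummus only: max(253/40, 14/4) = 6.325 servings → $4.11.
kidney beans only: max(253/50, 14/6) = 5.06 servings → $3.54.
tempeh only: max(253/66, 14/6) = 3.833 servings → $6.52.
edamame only: max(253/113, 14/6) = 2.333 servings → $2.10.
hummus + kidney beans: the both-tight solution has a negative serving — not a feasible corner.
hummus + tempeh: intersection lies outside the first quadrant.
hummus + edamame with both tight: 0.3019 servings and 2.132 servings → $2.12.
kidney beans + tempeh: the both-tight solution has a negative serving — not a feasible corner.
kidney beans + edamame with both tight: 0.1693 servings and 2.164 servings → $2.07.
tempeh + edamame with both tight: 0.227 servings and 2.106 servings → $2.28.
The minimum over all feasible corners is $2.07.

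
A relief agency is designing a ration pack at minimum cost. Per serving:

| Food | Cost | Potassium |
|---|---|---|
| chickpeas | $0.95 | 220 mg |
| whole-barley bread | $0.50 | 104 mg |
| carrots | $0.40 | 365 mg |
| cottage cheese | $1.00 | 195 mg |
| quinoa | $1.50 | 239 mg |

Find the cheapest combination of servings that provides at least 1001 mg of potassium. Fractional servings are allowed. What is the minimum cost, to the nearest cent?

Cost per mg of potassium: carrots $0.0011, chickpeas $0.0043, whole-barley bread $0.0048, cottage cheese $0.0051, quinoa $0.0063.
With no serving limits, use only carrots: 1001 mg / 365 mg = 2.742 servings × $0.40 = $1.10.

$1.10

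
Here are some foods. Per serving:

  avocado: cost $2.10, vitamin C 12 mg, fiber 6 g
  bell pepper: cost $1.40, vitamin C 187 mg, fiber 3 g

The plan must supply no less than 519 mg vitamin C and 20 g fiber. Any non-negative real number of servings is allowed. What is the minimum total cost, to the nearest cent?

$7.93

Two binding constraints pin down two serving amounts, so the optimal mix uses at most two foods. The candidates are each food alone (scaled to the tighter of vitamin C/fiber) and each pair with both constraints tight.
avocado only: max(519/12, 20/6) = 43.25 servings → $90.83.
bell pepper only: max(519/187, 20/3) = 6.667 servings → $9.33.
avocado + bell pepper with both tight: 2.01 servings and 2.646 servings → $7.93.
So the least-cost plan costs $7.93.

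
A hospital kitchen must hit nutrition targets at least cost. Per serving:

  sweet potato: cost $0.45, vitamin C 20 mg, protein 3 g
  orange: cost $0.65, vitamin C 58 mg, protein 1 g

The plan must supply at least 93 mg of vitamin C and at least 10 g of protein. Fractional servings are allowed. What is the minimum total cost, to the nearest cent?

$1.76

A basic optimal solution has at most two foods positive. Try each food alone and each pair with both targets met exactly.
sweet potato only: max(93/20, 10/3) = 4.65 servings → $2.09.
orange only: max(93/58, 10/1) = 10 servings → $6.50.
sweet potato + orange with both tight: 3.162 servings and 0.513 servings → $1.76.
So the least-cost plan costs $1.76.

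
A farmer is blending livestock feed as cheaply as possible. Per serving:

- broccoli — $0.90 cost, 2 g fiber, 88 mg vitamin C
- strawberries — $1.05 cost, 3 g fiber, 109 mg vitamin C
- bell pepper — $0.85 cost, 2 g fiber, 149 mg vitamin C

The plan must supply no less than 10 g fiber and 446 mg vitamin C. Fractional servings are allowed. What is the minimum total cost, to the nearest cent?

$3.66

At the optimum either one food covers both requirements or two foods hit both targets exactly; no other combination can be cheaper.
broccoli only: max(10/2, 446/88) = 5.068 servings → $4.56.
strawberries only: max(10/3, 446/109) = 4.092 servings → $4.30.
bell pepper only: max(10/2, 446/149) = 5 servings → $4.25.
broccoli + strawberries with both targets exact would need a negative amount; discard.
broccoli + bell pepper with both tight: 4.902 servings and 0.09836 servings → $4.50.
strawberries + bell pepper with both tight: 2.611 servings and 1.083 servings → $3.66.
So the least-cost plan costs $3.66.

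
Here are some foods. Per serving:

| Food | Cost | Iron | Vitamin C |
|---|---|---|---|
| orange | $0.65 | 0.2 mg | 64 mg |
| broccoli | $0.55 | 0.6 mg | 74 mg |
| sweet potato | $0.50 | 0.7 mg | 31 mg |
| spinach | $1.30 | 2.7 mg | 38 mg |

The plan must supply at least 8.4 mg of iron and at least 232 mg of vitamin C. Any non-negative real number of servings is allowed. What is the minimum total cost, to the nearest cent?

$4.50

Minimising a linear cost over {iron ≥ 8.4, vitamin C ≥ 232, servings ≥ 0} — the optimum is at a vertex, using one or two foods.
orange only: max(8.4/0.2, 232/64) = 42 servings → $27.30.
broccoli only: max(8.4/0.6, 232/74) = 14 servings → $7.70.
sweet potato only: max(8.4/0.7, 232/31) = 12 servings → $6.00.
spinach only: max(8.4/2.7, 232/38) = 6.105 servings → $7.94.
orange + broccoli with both targets exact would need a negative amount; discard.
orange + sweet potato: intersection lies outside the first quadrant.
orange + spinach with both tight: 1.86 servings and 2.973 servings → $5.07.
broccoli + sweet potato: intersection lies outside the first quadrant.
broccoli + spinach with both tight: 1.736 servings and 2.725 servings → $4.50.
sweet potato + spinach with both tight: 5.38 servings and 1.716 servings → $4.92.
So the least-cost plan costs $4.50.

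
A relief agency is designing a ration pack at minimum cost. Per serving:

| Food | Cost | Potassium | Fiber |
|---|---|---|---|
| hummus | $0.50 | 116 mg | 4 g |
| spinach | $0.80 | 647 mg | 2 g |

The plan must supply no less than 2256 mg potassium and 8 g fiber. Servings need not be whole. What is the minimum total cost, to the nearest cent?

$2.89

An LP optimum is at a vertex; with two nutrient constraints at most two foods are used. Check each candidate.
hummus only: max(2256/116, 8/4) = 19.45 servings → $9.72.
spinach only: max(2256/647, 8/2) = 4 servings → $3.20.
hummus + spinach with both tight: 0.2818 servings and 3.436 servings → $2.89.
Cheapest feasible corner: $2.89.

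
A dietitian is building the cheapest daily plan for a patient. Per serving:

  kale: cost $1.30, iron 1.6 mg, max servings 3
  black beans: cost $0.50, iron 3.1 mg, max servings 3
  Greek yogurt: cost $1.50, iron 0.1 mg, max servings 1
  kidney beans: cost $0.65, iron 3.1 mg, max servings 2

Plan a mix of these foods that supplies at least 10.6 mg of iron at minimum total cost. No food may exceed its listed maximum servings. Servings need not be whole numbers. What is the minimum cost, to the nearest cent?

Cost per mg of iron: black beans $0.1613, kidney beans $0.2097, kale $0.8125, Greek yogurt $15.0000.
Take 3 servings of black beans: +9.3 mg iron for $1.50 (total $1.50, still need 1.3 mg).
Take 0.4194 servings of kidney beans: +1.3 mg iron for $0.27 (total $1.77, still need 0.0 mg).
Filling from the cheapest source first is optimal under one linear minimum: $1.77.

$1.77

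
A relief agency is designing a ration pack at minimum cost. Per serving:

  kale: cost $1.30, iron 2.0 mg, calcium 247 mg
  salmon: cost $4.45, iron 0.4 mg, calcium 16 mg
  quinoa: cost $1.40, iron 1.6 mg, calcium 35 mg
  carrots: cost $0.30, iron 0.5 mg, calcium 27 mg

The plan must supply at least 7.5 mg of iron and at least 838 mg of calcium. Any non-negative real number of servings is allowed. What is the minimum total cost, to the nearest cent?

A basic optimal solution has at most two foods positive. Try each food alone and each pair with both targets met exactly.
kale only: max(7.5/2.0, 838/247) = 3.75 servings → $4.88.
salmon only: max(7.5/0.4, 838/16) = 52.38 servings → $233.07.
quinoa only: max(7.5/1.6, 838/35) = 23.94 servings → $33.52.
carrots only: max(7.5/0.5, 838/27) = 31.04 servings → $9.31.
kale + salmon with both tight: 3.222 servings and 2.642 servings → $15.95.
kale + quinoa with both tight: 3.316 servings and 0.5427 servings → $5.07.
kale + carrots with both tight: 3.115 servings and 2.54 servings → $4.81.
salmon + quinoa with both targets exact would need a negative amount; discard.
salmon + carrots: intersection lies outside the first quadrant.
quinoa + carrots: intersection lies outside the first quadrant.
Cheapest feasible corner: $4.81.

$4.81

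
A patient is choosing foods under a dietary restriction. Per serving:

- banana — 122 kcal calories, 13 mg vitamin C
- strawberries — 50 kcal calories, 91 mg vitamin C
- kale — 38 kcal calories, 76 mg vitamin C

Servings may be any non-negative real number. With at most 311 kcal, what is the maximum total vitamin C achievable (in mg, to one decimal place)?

Vitamin C per kcal: kale 2, strawberries 1.82, banana 0.1066.
With no serving limits, spend the whole calories allowance on kale: 311 kcal / 38 kcal × 76 mg = 622.0 mg.

622.0 mg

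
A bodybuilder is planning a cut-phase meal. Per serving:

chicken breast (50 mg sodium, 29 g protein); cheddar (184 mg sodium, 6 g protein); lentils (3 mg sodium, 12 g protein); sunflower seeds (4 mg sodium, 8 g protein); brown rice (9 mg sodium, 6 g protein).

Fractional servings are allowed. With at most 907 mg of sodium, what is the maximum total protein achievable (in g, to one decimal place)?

Protein per mg sodium: lentils 4, sunflower seeds 2, brown rice 0.6667, chicken breast 0.58, cheddar 0.03261.
With no serving limits, spend the whole sodium allowance on lentils: 907 mg / 3 mg × 12 g = 3628.0 g.

3628.0 g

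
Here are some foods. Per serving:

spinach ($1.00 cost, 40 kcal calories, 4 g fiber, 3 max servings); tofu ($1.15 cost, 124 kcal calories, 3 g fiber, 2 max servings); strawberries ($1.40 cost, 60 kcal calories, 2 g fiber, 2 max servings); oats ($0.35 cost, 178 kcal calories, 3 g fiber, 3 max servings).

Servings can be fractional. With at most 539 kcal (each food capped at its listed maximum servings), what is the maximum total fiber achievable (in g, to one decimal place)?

22.9 g

Fiber per kcal: spinach 0.1, strawberries 0.03333, tofu 0.02419, oats 0.01685.
Take 3 servings of spinach: uses 120 kcal, +12.0 g fiber (running total 12.0 g).
Take 2 servings of strawberries: uses 120 kcal, +4.0 g fiber (running total 16.0 g).
Take 2 servings of tofu: uses 248 kcal, +6.0 g fiber (running total 22.0 g).
Take 0.2865 servings of oats: uses 51 kcal, +0.9 g fiber (running total 22.9 g).
Greedy by best ratio exhausts the calories allowance optimally: 22.9 g.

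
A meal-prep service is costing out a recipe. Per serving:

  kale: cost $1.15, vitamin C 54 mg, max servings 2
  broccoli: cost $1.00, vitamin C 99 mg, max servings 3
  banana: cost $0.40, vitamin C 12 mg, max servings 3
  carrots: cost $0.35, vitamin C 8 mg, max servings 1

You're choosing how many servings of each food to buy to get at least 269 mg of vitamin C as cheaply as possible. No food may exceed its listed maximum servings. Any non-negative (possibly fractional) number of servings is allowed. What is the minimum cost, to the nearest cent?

Cost per mg of vitamin C: broccoli $0.0101, kale $0.0213, banana $0.0333, carrots $0.0437.
Take 2.717 servings of broccoli: +269.0 mg vitamin C for $2.72 (total $2.72, still need 0.0 mg).
Greedy by cheapest-per-mg is optimal for a single linear constraint, so the minimum cost is $2.72.

$2.72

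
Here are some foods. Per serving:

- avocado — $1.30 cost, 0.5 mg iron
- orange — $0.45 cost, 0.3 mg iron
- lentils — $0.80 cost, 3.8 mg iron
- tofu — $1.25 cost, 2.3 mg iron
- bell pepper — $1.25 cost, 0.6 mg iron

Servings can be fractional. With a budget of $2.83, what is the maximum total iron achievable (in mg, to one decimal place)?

Iron per dollar: lentils 4.75, tofu 1.84, orange 0.6667, bell pepper 0.48, avocado 0.3846.
With no serving limits, spend the whole cost allowance on lentils: $2.83 / $0.80 × 3.8 mg = 13.4 mg.

13.4 mg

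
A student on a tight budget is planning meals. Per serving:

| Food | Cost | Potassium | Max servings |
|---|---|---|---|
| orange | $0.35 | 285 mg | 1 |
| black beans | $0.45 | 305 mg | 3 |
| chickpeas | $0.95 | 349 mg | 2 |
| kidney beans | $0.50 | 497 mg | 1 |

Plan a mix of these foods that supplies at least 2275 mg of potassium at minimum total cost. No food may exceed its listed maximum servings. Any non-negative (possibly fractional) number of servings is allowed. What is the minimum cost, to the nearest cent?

$3.77

Cost per mg of potassium: kidney beans $0.0010, orange $0.0012, black beans $0.0015, chickpeas $0.0027.
Take 1 serving of kidney beans: +497.0 mg potassium for $0.50 (total $0.50, still need 1778.0 mg).
Take 1 serving of orange: +285.0 mg potassium for $0.35 (total $0.85, still need 1493.0 mg).
Take 3 servings of black beans: +915.0 mg potassium for $1.35 (total $2.20, still need 578.0 mg).
Take 1.656 servings of chickpeas: +578.0 mg potassium for $1.57 (total $3.77, still need 0.0 mg).
Greedy by cheapest-per-mg is optimal for a single linear constraint, so the minimum cost is $3.77.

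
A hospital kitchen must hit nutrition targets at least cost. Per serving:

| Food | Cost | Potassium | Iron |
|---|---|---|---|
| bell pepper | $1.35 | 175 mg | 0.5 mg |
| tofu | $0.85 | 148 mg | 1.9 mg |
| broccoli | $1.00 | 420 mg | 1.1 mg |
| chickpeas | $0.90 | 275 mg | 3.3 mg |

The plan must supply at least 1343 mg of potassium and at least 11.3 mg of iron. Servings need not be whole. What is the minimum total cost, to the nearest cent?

Check every corner: each single food scaled to meet both minima, and each pair solved so both constraints bind.
bell pepper only: max(1343/175, 11.3/0.5) = 22.6 servings → $30.51.
tofu only: max(1343/148, 11.3/1.9) = 9.074 servings → $7.71.
broccoli only: max(1343/420, 11.3/1.1) = 10.27 servings → $10.27.
chickpeas only: max(1343/275, 11.3/3.3) = 4.884 servings → $4.40.
bell pepper + tofu with both tight: 3.402 servings and 5.052 servings → $8.89.
bell pepper + broccoli: intersection lies outside the first quadrant.
bell pepper + chickpeas with both tight: 3.01 servings and 2.968 servings → $6.73.
tofu + broccoli with both tight: 5.146 servings and 1.384 servings → $5.76.
tofu + chickpeas: the both-tight solution has a negative serving — not a feasible corner.
broccoli + chickpeas with both tight: 1.222 servings and 3.017 servings → $3.94.
The minimum over all feasible corners is $3.94.

$3.94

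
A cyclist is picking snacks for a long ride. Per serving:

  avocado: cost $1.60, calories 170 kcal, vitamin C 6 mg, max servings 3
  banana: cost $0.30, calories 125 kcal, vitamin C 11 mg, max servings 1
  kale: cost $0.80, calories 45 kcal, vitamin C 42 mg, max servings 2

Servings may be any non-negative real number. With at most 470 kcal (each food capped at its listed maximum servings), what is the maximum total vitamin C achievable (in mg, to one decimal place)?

Vitamin C per kcal: kale 0.9333, banana 0.088, avocado 0.03529.
Take 2 servings of kale: uses 90 kcal, +84.0 mg vitamin C (running total 84.0 mg).
Take 1 serving of banana: uses 125 kcal, +11.0 mg vitamin C (running total 95.0 mg).
Take 1.5 servings of avocado: uses 255 kcal, +9.0 mg vitamin C (running total 104.0 mg).
Greedy by best ratio exhausts the calories allowance optimally: 104.0 mg.

104.0 mg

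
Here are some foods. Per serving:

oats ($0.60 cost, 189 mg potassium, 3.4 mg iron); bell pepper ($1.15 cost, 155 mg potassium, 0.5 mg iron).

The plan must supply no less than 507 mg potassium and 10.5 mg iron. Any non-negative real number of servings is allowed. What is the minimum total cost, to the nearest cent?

At the optimum either one food covers both requirements or two foods hit both targets exactly; no other combination can be cheaper.
oats only: max(507/189, 10.5/3.4) = 3.088 servings → $1.85.
bell pepper only: max(507/155, 10.5/0.5) = 21 servings → $24.15.
oats + bell pepper: the both-tight solution has a negative serving — not a feasible corner.
The minimum over all feasible corners is $1.85.

$1.85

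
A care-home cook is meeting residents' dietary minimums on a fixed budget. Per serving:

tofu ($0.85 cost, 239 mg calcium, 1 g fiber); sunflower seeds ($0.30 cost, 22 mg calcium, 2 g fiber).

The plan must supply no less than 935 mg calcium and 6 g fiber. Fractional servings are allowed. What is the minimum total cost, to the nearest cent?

$3.57

Check every corner: each single food scaled to meet both minima, and each pair solved so both constraints bind.
tofu only: max(935/239, 6/1) = 6 servings → $5.10.
sunflower seeds only: max(935/22, 6/2) = 42.5 servings → $12.75.
tofu + sunflower seeds with both tight: 3.811 servings and 1.094 servings → $3.57.
The minimum over all feasible corners is $3.57.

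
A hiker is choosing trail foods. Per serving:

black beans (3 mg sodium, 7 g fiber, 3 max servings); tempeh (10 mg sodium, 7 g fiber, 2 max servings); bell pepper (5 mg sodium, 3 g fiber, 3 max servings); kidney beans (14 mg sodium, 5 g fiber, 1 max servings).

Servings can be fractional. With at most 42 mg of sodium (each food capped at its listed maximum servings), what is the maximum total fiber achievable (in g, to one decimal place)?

42.8 g

Fiber per mg sodium: black beans 2.333, tempeh 0.7, bell pepper 0.6, kidney beans 0.3571.
Take 3 servings of black beans: uses 9 mg sodium, +21.0 g fiber (running total 21.0 g).
Take 2 servings of tempeh: uses 20 mg sodium, +14.0 g fiber (running total 35.0 g).
Take 2.6 servings of bell pepper: uses 13 mg sodium, +7.8 g fiber (running total 42.8 g).
Filling greedily by fiber-per-mg sodium is optimal for one linear limit, giving 42.8 g.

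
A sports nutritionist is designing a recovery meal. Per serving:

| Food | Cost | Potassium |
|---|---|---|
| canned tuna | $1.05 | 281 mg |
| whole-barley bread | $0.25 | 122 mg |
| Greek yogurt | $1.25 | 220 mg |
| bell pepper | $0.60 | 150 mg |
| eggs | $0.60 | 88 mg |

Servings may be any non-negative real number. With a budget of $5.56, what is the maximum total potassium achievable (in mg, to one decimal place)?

2713.3 mg

Potassium per dollar: whole-barley bread 488, canned tuna 267.6, bell pepper 250, Greek yogurt 176, eggs 146.7.
With no serving limits, spend the whole cost allowance on whole-barley bread: $5.56 / $0.25 × 122 mg = 2713.3 mg.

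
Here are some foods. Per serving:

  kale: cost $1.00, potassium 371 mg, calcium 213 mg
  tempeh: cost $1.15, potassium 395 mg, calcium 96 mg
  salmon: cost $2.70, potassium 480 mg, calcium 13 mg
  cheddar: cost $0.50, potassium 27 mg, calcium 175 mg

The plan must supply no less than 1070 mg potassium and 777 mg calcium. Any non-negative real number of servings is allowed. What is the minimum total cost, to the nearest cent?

$3.32

Minimising a linear cost over {potassium ≥ 1070, calcium ≥ 777, servings ≥ 0} — the optimum is at a vertex, using one or two foods.
kale only: max(1070/371, 777/213) = 3.648 servings → $3.65.
tempeh only: max(1070/395, 777/96) = 8.094 servings → $9.31.
salmon only: max(1070/480, 777/13) = 59.77 servings → $161.38.
cheddar only: max(1070/27, 777/175) = 39.63 servings → $19.81.
kale + tempeh: intersection lies outside the first quadrant.
kale + salmon with both targets exact would need a negative amount; discard.
kale + cheddar with both tight: 2.81 servings and 1.02 servings → $3.32.
tempeh + salmon: the both-tight solution has a negative serving — not a feasible corner.
tempeh + cheddar with both tight: 2.499 servings and 3.069 servings → $4.41.
salmon + cheddar with both tight: 1.988 servings and 4.292 servings → $7.51.
The minimum over all feasible corners is $3.32.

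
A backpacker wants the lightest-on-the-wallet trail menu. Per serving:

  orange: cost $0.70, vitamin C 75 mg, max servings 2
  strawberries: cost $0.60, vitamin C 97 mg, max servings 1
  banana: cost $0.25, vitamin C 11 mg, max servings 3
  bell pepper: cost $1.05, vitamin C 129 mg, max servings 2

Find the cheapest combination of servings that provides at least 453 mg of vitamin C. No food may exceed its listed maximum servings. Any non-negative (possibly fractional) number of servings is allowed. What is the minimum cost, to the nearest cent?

$3.61

Cost per mg of vitamin C: strawberries $0.0062, bell pepper $0.0081, orange $0.0093, banana $0.0227.
Take 1 serving of strawberries: +97.0 mg vitamin C for $0.60 (total $0.60, still need 356.0 mg).
Take 2 servings of bell pepper: +258.0 mg vitamin C for $2.10 (total $2.70, still need 98.0 mg).
Take 1.307 servings of orange: +98.0 mg vitamin C for $0.91 (total $3.61, still need 0.0 mg).
Greedy by cheapest-per-mg is optimal for a single linear constraint, so the minimum cost is $3.61.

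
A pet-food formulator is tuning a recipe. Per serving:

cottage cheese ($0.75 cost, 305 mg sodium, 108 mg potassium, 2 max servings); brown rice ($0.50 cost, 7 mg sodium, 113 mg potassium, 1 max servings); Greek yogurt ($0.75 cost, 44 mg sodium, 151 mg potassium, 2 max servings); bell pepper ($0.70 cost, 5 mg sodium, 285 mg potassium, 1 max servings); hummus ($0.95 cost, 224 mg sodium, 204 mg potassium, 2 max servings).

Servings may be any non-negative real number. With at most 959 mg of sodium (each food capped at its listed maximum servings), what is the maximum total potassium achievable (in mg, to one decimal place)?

Potassium per mg sodium: bell pepper 57, brown rice 16.14, Greek yogurt 3.432, hummus 0.9107, cottage cheese 0.3541.
Take 1 serving of bell pepper: uses 5 mg sodium, +285.0 mg potassium (running total 285.0 mg).
Take 1 serving of brown rice: uses 7 mg sodium, +113.0 mg potassium (running total 398.0 mg).
Take 2 servings of Greek yogurt: uses 88 mg sodium, +302.0 mg potassium (running total 700.0 mg).
Take 2 servings of hummus: uses 448 mg sodium, +408.0 mg potassium (running total 1108.0 mg).
Take 1.348 servings of cottage cheese: uses 411 mg sodium, +145.5 mg potassium (running total 1253.5 mg).
Filling greedily by potassium-per-mg sodium is optimal for one linear limit, giving 1253.5 mg.

1253.5 mg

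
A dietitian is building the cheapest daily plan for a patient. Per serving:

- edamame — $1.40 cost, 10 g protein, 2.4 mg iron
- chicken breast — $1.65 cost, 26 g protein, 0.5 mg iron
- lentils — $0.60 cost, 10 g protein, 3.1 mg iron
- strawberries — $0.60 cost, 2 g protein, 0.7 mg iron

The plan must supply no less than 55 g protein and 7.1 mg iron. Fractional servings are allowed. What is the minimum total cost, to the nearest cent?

$3.30

At the optimum either one food covers both requirements or two foods hit both targets exactly; no other combination can be cheaper.
edamame only: max(55/10, 7.1/2.4) = 5.5 servings → $7.70.
chicken breast only: max(55/26, 7.1/0.5) = 14.2 servings → $23.43.
lentils only: max(55/10, 7.1/3.1) = 5.5 servings → $3.30.
strawberries only: max(55/2, 7.1/0.7) = 27.5 servings → $16.50.
edamame + chicken breast with both tight: 2.737 servings and 1.063 servings → $5.59.
edamame + lentils: the both-tight solution has a negative serving — not a feasible corner.
edamame + strawberries: intersection lies outside the first quadrant.
chicken breast + lentils with both tight: 1.316 servings and 2.078 servings → $3.42.
chicken breast + strawberries with both tight: 1.413 servings and 9.134 servings → $7.81.
lentils + strawberries: intersection lies outside the first quadrant.
The minimum over all feasible corners is $3.30.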